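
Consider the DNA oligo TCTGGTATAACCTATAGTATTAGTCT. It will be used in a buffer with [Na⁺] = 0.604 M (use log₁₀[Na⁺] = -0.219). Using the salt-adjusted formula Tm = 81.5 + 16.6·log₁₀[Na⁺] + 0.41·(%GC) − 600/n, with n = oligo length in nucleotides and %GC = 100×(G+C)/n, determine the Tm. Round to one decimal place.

67.4°C

Length n = 26. Counting bases: G=4, A=7, C=4, T=11
G+C = 8, so %GC = 8/26 × 100 = 30.769%
Salt term: 16.6 × (-0.219) = -3.635
GC term: 0.41 × 30.769 = 12.615; length term: −600/26 = −23.077
Tm = 81.5 + (-3.635) + 12.615 − 23.077 = 67.403 → 67.4°C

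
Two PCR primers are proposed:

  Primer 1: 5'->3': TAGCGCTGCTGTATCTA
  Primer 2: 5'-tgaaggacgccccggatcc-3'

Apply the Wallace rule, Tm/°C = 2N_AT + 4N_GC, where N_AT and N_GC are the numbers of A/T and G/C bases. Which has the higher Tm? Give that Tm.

Primer 1: A+T=9, G+C=8 → Tm = 2(9)+4(8) = 50°C
Primer 2: A+T=6, G+C=13 → Tm = 2(6)+4(13) = 64°C
50°C vs 64°C → primer 2 is higher.

Primer 2, 64°C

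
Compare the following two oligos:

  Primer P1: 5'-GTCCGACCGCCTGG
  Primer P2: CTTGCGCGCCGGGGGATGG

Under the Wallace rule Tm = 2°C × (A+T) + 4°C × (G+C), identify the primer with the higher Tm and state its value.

Primer P2, 68°C

Primer P1: A+T=3, G+C=11 → Tm = 2(3)+4(11) = 50°C
Primer P2: A+T=4, G+C=15 → Tm = 2(4)+4(15) = 68°C
50°C vs 68°C → primer P2 is higher.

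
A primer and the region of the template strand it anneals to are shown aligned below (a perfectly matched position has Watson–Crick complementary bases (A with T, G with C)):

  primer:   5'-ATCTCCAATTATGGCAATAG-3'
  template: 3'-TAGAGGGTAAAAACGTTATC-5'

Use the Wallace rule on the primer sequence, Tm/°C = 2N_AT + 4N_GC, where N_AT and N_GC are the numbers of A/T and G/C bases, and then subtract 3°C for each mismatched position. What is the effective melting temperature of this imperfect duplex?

Primer base counts: A=7, T=6, G=3, C=4 → A+T=13, G+C=7
Perfect-match Tm = 2(13) + 4(7) = 26 + 28 = 54°C
Mismatches (positions where the bases are not complementary): 3 (at positions 7, 11, 13)
Effective Tm = 54 − 3×3 = 54 − 9 = 45°C

45°C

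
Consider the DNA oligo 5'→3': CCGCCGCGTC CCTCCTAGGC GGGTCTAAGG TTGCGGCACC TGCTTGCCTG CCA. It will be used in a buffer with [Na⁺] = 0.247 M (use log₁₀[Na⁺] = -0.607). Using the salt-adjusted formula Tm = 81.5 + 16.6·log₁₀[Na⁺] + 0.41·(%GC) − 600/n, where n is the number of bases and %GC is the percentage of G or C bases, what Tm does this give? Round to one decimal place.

Length n = 53. Base counts: A=5, C=21, T=11, G=16
G+C = 37, so %GC = 37/53 × 100 = 69.811%
Salt term: 16.6 × (-0.607) = -10.076
GC term: 0.41 × 69.811 = 28.623; length term: −600/53 = −11.321
Tm = 81.5 + (-10.076) + 28.623 − 11.321 = 88.726 → 88.7°C

88.7°C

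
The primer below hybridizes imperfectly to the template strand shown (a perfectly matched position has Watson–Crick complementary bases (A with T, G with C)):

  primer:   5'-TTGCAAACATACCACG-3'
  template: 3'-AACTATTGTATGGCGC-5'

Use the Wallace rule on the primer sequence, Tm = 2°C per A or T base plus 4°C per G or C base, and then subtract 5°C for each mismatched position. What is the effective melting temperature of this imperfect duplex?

Primer base counts: A=6, T=3, G=2, C=5 → A+T=9, G+C=7
Perfect-match Tm = 2(9) + 4(7) = 18 + 28 = 46°C
Mismatches (positions where the bases are not complementary): 3 (at positions 4, 5, 14)
Effective Tm = 46 − 3×5 = 46 − 15 = 31°C

31°C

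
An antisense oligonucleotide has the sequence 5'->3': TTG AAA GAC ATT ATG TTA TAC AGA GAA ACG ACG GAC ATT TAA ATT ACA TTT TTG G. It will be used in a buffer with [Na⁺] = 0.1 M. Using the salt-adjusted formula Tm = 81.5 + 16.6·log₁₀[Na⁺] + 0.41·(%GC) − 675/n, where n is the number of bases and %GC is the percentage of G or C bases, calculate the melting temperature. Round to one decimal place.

64.6°C

Length n = 55. Scanning the sequence gives A=21, G=10, C=6, T=18.
G+C = 16, so %GC = 16/55 × 100 = 29.091%
Salt term: 16.6 × (-1) = -16.6
GC term: 0.41 × 29.091 = 11.927; length term: −675/55 = −12.273
Tm = 81.5 + (-16.6) + 11.927 − 12.273 = 64.554 → 64.6°C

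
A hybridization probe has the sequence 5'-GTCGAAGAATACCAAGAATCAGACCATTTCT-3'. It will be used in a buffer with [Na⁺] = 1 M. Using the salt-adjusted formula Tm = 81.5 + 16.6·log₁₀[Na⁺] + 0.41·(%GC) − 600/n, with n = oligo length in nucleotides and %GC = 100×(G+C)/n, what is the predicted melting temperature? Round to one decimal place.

Length n = 31. Scanning the sequence gives G=5, C=7, T=7, A=12.
G+C = 12, so %GC = 12/31 × 100 = 38.71%
Salt term: 16.6 × (0) = 0
GC term: 0.41 × 38.71 = 15.871; length term: −600/31 = −19.355
Tm = 81.5 + (0) + 15.871 − 19.355 = 78.016 → 78.0°C

78.0°C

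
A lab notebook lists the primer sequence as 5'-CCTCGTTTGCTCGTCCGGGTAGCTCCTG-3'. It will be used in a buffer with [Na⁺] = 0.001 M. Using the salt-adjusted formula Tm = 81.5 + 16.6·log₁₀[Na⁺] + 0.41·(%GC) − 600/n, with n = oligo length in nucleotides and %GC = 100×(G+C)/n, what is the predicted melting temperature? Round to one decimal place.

36.6°C

Length n = 28. Base counts: C=10, A=1, T=9, G=8
G+C = 18, so %GC = 18/28 × 100 = 64.286%
Salt term: 16.6 × (-3) = -49.8
GC term: 0.41 × 64.286 = 26.357; length term: −600/28 = −21.429
Tm = 81.5 + (-49.8) + 26.357 − 21.429 = 36.628 → 36.6°C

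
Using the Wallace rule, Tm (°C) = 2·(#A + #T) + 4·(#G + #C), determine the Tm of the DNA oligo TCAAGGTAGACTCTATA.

46°C

Scanning the sequence gives T=5, C=3, A=6, G=3.
AT pairs contribute 11, GC pairs contribute 6.
Tm = 4·6 + 2·11 = 24 + 22 = 46°C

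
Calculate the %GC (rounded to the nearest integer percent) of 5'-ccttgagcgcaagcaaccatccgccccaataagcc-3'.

Scanning the sequence gives C=15, A=10, T=4, G=6.
G+C = 6 + 15 = 21 out of 35 bases
%GC = 21/35 × 100 = 60% ≈ 60%

60%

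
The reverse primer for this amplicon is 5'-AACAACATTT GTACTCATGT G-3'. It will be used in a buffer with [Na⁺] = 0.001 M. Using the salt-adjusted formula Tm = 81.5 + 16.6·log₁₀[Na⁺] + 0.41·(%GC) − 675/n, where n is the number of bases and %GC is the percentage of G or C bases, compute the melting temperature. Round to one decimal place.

Length n = 21. T=7, C=4, A=7, G=3
G+C = 7, so %GC = 7/21 × 100 = 33.333%
Salt term: 16.6 × (-3) = -49.8
GC term: 0.41 × 33.333 = 13.667; length term: −675/21 = −32.143
Tm = 81.5 + (-49.8) + 13.667 − 32.143 = 13.224 → 13.2°C

13.2°C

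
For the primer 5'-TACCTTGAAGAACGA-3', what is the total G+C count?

6

Counting bases: G=3, T=3, C=3, A=6
G+C = 3 + 3 = 6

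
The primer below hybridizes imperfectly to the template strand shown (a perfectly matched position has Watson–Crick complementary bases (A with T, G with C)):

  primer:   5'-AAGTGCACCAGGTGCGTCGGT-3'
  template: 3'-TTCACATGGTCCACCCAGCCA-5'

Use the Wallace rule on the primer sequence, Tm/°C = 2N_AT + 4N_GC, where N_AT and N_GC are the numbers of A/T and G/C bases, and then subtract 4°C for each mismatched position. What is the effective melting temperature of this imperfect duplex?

60°C

Primer base counts: A=4, T=4, G=8, C=5 → A+T=8, G+C=13
Perfect-match Tm = 2(8) + 4(13) = 16 + 52 = 68°C
Mismatches (positions where the bases are not complementary): 2 (at positions 6, 15)
Effective Tm = 68 − 2×4 = 68 − 8 = 60°C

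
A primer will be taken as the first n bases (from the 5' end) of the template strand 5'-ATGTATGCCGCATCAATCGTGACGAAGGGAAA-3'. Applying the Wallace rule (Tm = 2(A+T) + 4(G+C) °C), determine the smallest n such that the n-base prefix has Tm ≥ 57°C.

n = 20

First 19 bases: ATGTATGCCGCATCAATCG → Tm = 56°C (< 57°C)
First 20 bases: ATGTATGCCGCATCAATCGT → Tm = 58°C (≥ 57°C)
Each additional base adds 2°C (A/T) or 4°C (G/C), so Tm is non-decreasing in n; n = 20 is the first length to reach 57°C.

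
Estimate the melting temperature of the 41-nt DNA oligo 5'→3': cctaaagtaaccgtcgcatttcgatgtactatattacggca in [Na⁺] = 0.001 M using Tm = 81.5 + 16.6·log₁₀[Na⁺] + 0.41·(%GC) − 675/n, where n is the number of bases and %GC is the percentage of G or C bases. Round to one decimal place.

32.2°C

Length n = 41. Scanning the sequence gives A=12, T=12, G=7, C=10.
G+C = 17, so %GC = 17/41 × 100 = 41.463%
Salt term: 16.6 × (-3) = -49.8
GC term: 0.41 × 41.463 = 17; length term: −675/41 = −16.463
Tm = 81.5 + (-49.8) + 17 − 16.463 = 32.237 → 32.2°C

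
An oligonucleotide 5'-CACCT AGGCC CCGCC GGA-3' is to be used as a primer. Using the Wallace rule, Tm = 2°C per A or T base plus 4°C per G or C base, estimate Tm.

Counting bases: A=3, C=9, T=1, G=5
So N_AT = 4 and N_GC = 14.
Tm = 4·14 + 2·4 = 56 + 8 = 64°C

64°C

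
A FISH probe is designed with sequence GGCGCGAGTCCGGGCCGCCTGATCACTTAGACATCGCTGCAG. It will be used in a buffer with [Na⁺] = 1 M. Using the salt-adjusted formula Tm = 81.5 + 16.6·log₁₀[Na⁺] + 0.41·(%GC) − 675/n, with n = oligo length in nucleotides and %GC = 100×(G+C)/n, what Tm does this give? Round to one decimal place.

92.8°C

Length n = 42. Base counts: T=7, A=7, C=14, G=14
G+C = 28, so %GC = 28/42 × 100 = 66.667%
Salt term: 16.6 × (0) = 0
GC term: 0.41 × 66.667 = 27.333; length term: −675/42 = −16.071
Tm = 81.5 + (0) + 27.333 − 16.071 = 92.762 → 92.8°C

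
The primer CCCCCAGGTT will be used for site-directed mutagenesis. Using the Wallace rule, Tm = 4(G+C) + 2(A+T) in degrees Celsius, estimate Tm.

Counting bases: G=2, A=1, C=5, T=2
So N_AT = 3 and N_GC = 7.
Tm = 2(3) + 4(7) = 6 + 28 = 34°C

34°C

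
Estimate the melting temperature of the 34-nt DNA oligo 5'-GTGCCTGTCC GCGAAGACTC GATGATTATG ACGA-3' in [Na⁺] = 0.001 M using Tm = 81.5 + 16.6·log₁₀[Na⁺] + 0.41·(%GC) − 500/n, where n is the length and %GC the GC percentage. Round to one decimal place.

Length n = 34. Scanning the sequence gives A=8, T=8, C=8, G=10.
G+C = 18, so %GC = 18/34 × 100 = 52.941%
Salt term: 16.6 × (-3) = -49.8
GC term: 0.41 × 52.941 = 21.706; length term: −500/34 = −14.706
Tm = 81.5 + (-49.8) + 21.706 − 14.706 = 38.7 → 38.7°C

38.7°C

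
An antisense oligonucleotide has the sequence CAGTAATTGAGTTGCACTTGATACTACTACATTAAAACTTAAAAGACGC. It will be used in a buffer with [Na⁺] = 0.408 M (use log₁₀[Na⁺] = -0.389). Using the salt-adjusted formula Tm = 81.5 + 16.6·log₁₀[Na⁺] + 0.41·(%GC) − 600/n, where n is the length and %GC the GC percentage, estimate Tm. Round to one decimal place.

Length n = 49. Base counts: T=14, C=9, A=19, G=7
G+C = 16, so %GC = 16/49 × 100 = 32.653%
Salt term: 16.6 × (-0.389) = -6.457
GC term: 0.41 × 32.653 = 13.388; length term: −600/49 = −12.245
Tm = 81.5 + (-6.457) + 13.388 − 12.245 = 76.186 → 76.2°C

76.2°C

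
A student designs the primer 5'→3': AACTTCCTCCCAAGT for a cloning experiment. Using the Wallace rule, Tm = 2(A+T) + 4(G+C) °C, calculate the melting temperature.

Scanning the sequence gives A=4, T=4, G=1, C=6.
So N_AT = 8 and N_GC = 7.
Tm = 2×8 + 4×7 = 44°C

44°C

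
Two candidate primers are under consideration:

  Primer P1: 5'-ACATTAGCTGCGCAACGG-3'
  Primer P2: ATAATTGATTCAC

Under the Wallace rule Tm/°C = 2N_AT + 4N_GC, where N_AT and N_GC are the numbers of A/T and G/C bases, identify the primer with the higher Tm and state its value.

Primer P1: A+T=8, G+C=10 → Tm = 2(8)+4(10) = 56°C
Primer P2: A+T=10, G+C=3 → Tm = 2(10)+4(3) = 32°C
56°C vs 32°C → primer P1 is higher.

Primer P1, 56°C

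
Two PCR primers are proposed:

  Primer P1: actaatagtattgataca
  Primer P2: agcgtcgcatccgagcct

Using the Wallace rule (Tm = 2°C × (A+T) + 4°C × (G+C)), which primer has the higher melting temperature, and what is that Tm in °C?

Primer P2, 60°C

Primer P1: A+T=14, G+C=4 → Tm = 2(14)+4(4) = 44°C
Primer P2: A+T=6, G+C=12 → Tm = 2(6)+4(12) = 60°C
44°C vs 60°C → primer P2 is higher.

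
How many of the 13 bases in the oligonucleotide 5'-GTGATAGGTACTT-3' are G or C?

Base counts: T=5, G=4, C=1, A=3
Total G or C: 4 + 1 = 5

5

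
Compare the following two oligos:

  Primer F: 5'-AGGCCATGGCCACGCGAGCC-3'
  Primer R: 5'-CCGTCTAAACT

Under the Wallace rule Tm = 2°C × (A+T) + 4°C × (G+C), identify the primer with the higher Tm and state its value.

Primer F, 70°C

Primer F: A+T=5, G+C=15 → Tm = 2(5)+4(15) = 70°C
Primer R: A+T=6, G+C=5 → Tm = 2(6)+4(5) = 32°C
70°C vs 32°C → primer F is higher.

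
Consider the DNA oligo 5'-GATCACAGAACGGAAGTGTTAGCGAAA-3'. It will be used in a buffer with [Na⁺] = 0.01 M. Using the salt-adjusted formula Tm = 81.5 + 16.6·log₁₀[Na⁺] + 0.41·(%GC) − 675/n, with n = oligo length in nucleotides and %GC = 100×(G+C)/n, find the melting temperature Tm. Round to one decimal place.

41.5°C

Length n = 27. Base counts: C=4, A=11, G=8, T=4
G+C = 12, so %GC = 12/27 × 100 = 44.444%
Salt term: 16.6 × (-2) = -33.2
GC term: 0.41 × 44.444 = 18.222; length term: −675/27 = −25
Tm = 81.5 + (-33.2) + 18.222 − 25 = 41.522 → 41.5°C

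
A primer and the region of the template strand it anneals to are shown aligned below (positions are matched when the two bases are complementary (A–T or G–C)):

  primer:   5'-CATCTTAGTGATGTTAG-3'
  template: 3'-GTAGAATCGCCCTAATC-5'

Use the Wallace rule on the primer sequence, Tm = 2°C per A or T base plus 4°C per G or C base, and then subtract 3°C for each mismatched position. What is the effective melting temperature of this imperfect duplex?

Primer base counts: A=4, T=7, G=4, C=2 → A+T=11, G+C=6
Perfect-match Tm = 2(11) + 4(6) = 22 + 24 = 46°C
Mismatches (positions where the bases are not complementary): 4 (at positions 9, 11, 12, 13)
Effective Tm = 46 − 4×3 = 46 − 12 = 34°C

34°C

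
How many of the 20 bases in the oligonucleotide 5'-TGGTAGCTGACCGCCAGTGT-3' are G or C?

G=7, C=5, A=3, T=5
Total G or C: 7 + 5 = 12

12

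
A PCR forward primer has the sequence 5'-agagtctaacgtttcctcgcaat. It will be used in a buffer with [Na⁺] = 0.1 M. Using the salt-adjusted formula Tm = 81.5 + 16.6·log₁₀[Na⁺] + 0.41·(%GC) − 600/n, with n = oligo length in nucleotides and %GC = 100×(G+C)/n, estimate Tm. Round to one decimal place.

Length n = 23. Scanning the sequence gives C=6, G=4, A=6, T=7.
G+C = 10, so %GC = 10/23 × 100 = 43.478%
Salt term: 16.6 × (-1) = -16.6
GC term: 0.41 × 43.478 = 17.826; length term: −600/23 = −26.087
Tm = 81.5 + (-16.6) + 17.826 − 26.087 = 56.639 → 56.6°C

56.6°C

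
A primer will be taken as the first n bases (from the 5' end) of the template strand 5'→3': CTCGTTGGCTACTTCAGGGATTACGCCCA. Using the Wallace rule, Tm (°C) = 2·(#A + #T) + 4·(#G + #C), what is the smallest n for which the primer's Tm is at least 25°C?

First 7 bases: CTCGTTG → Tm = 22°C (< 25°C)
First 8 bases: CTCGTTGG → Tm = 26°C (≥ 25°C)
Since every base adds ≥2°C, Tm only increases with n, so the threshold is first crossed at n = 8.

n = 8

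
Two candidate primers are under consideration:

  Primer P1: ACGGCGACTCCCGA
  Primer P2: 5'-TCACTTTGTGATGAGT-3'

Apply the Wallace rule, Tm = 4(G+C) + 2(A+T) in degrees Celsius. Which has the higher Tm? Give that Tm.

Primer P1, 48°C

Primer P1: A+T=4, G+C=10 → Tm = 2(4)+4(10) = 48°C
Primer P2: A+T=10, G+C=6 → Tm = 2(10)+4(6) = 44°C
48°C vs 44°C → primer P1 is higher.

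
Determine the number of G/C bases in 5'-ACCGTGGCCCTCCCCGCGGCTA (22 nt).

17

Scanning the sequence gives G=6, C=11, T=3, A=2.
Total G or C: 6 + 11 = 17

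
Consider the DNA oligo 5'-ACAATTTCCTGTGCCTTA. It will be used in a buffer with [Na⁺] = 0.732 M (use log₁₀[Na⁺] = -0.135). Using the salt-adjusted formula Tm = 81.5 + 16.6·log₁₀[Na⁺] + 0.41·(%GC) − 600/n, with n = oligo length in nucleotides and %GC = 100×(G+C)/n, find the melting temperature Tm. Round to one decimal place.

Length n = 18. Counting bases: C=5, A=4, T=7, G=2
G+C = 7, so %GC = 7/18 × 100 = 38.889%
Salt term: 16.6 × (-0.135) = -2.241
GC term: 0.41 × 38.889 = 15.944; length term: −600/18 = −33.333
Tm = 81.5 + (-2.241) + 15.944 − 33.333 = 61.87 → 61.9°C

61.9°C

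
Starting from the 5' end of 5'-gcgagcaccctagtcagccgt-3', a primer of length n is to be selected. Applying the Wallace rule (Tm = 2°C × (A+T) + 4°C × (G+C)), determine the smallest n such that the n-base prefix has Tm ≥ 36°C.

n = 10

First 9 bases: GCGAGCACC → Tm = 32°C (< 36°C)
First 10 bases: GCGAGCACCC → Tm = 36°C (≥ 36°C)
Since every base adds ≥2°C, Tm only increases with n, so the threshold is first crossed at n = 10.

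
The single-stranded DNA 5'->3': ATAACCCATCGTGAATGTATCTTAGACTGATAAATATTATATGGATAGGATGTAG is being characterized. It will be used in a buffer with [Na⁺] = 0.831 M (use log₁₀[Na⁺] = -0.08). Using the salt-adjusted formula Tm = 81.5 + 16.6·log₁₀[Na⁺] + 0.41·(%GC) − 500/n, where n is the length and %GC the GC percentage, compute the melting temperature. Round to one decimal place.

Length n = 55. C=6, T=18, A=20, G=11
G+C = 17, so %GC = 17/55 × 100 = 30.909%
Salt term: 16.6 × (-0.08) = -1.328
GC term: 0.41 × 30.909 = 12.673; length term: −500/55 = −9.091
Tm = 81.5 + (-1.328) + 12.673 − 9.091 = 83.754 → 83.8°C

83.8°C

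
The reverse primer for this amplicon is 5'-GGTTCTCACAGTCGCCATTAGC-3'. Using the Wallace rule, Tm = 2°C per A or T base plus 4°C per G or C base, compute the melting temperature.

68°C

Counting bases: C=7, A=4, T=6, G=5
A+T = 10, G+C = 12
Tm = 2×10 + 4×12 = 68°C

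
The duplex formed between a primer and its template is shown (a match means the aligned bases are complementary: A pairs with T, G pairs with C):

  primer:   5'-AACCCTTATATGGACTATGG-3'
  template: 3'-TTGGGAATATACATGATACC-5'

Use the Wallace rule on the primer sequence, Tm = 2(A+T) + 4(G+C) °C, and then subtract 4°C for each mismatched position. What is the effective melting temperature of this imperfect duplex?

52°C

Primer base counts: A=6, T=6, G=4, C=4 → A+T=12, G+C=8
Perfect-match Tm = 2(12) + 4(8) = 24 + 32 = 56°C
Mismatches (positions where the bases are not complementary): 1 (at position 13)
Effective Tm = 56 − 1×4 = 56 − 4 = 52°C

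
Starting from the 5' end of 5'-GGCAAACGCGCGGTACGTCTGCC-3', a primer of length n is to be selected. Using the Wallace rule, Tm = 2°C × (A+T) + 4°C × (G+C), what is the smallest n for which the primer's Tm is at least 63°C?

n = 19

First 18 bases: GGCAAACGCGCGGTACGT → Tm = 60°C (< 63°C)
First 19 bases: GGCAAACGCGCGGTACGTC → Tm = 64°C (≥ 63°C)
Since every base adds ≥2°C, Tm only increases with n, so the threshold is first crossed at n = 19.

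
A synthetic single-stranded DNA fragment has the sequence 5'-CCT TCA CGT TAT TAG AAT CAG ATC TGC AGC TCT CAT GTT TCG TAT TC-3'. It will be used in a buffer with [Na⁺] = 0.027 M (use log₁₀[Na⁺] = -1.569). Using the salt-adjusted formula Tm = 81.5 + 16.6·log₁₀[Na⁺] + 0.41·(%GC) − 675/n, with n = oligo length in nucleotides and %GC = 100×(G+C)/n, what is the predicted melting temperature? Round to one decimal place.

Length n = 47. Counting bases: G=7, A=10, C=12, T=18
G+C = 19, so %GC = 19/47 × 100 = 40.426%
Salt term: 16.6 × (-1.569) = -26.045
GC term: 0.41 × 40.426 = 16.575; length term: −675/47 = −14.362
Tm = 81.5 + (-26.045) + 16.575 − 14.362 = 57.668 → 57.7°C

57.7°C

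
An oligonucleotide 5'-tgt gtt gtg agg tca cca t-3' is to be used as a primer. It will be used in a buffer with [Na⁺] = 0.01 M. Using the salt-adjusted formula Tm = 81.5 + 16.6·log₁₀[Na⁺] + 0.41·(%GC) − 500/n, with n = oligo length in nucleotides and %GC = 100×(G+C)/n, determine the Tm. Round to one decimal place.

Length n = 19. Counting bases: T=7, A=3, G=6, C=3
G+C = 9, so %GC = 9/19 × 100 = 47.368%
Salt term: 16.6 × (-2) = -33.2
GC term: 0.41 × 47.368 = 19.421; length term: −500/19 = −26.316
Tm = 81.5 + (-33.2) + 19.421 − 26.316 = 41.405 → 41.4°C

41.4°C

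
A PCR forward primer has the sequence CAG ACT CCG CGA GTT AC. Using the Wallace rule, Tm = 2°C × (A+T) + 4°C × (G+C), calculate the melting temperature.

T=3, G=4, C=6, A=4
AT pairs contribute 7, GC pairs contribute 10.
Tm = 4·10 + 2·7 = 40 + 14 = 54°C

54°C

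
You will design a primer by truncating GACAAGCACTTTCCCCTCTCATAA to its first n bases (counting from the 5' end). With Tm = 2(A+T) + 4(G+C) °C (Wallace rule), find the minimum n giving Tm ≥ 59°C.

n = 20

First 19 bases: GACAAGCACTTTCCCCTCT → Tm = 58°C (< 59°C)
First 20 bases: GACAAGCACTTTCCCCTCTC → Tm = 62°C (≥ 59°C)
Since every base adds ≥2°C, Tm only increases with n, so the threshold is first crossed at n = 20.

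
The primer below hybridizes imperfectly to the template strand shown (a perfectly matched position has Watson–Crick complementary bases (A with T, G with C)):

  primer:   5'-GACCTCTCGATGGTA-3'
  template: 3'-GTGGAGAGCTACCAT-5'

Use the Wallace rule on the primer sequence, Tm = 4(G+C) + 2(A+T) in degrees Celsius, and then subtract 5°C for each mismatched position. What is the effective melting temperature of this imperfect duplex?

Primer base counts: A=3, T=4, G=4, C=4 → A+T=7, G+C=8
Perfect-match Tm = 2(7) + 4(8) = 14 + 32 = 46°C
Mismatches (positions where the bases are not complementary): 1 (at position 1)
Effective Tm = 46 − 1×5 = 46 − 5 = 41°C

41°C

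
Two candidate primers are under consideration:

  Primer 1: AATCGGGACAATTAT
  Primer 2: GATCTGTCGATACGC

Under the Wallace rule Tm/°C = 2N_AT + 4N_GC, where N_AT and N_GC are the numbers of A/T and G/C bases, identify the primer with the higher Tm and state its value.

Primer 1: A+T=10, G+C=5 → Tm = 2(10)+4(5) = 40°C
Primer 2: A+T=7, G+C=8 → Tm = 2(7)+4(8) = 46°C
40°C vs 46°C → primer 2 is higher.

Primer 2, 46°C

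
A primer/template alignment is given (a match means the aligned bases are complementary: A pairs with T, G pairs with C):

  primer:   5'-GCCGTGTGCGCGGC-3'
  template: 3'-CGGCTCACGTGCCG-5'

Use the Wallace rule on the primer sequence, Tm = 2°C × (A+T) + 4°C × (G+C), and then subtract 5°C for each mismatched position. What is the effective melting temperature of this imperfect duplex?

Primer base counts: A=0, T=2, G=7, C=5 → A+T=2, G+C=12
Perfect-match Tm = 2(2) + 4(12) = 4 + 48 = 52°C
Mismatches (positions where the bases are not complementary): 2 (at positions 5, 10)
Effective Tm = 52 − 2×5 = 52 − 10 = 42°C

42°C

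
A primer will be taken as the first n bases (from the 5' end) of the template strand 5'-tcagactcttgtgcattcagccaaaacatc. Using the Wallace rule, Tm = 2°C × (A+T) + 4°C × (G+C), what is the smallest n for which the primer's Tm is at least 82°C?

First 28 bases: TCAGACTCTTGTGCATTCAGCCAAAACA → Tm = 80°C (< 82°C)
First 29 bases: TCAGACTCTTGTGCATTCAGCCAAAACAT → Tm = 82°C (≥ 82°C)
Since every base adds ≥2°C, Tm only increases with n, so the threshold is first crossed at n = 29.

n = 29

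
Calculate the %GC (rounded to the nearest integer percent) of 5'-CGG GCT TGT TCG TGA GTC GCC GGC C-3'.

Base counts: A=1, C=8, T=6, G=10
G+C = 10 + 8 = 18 out of 25 bases
%GC = 18/25 × 100 = 72% ≈ 72%

72%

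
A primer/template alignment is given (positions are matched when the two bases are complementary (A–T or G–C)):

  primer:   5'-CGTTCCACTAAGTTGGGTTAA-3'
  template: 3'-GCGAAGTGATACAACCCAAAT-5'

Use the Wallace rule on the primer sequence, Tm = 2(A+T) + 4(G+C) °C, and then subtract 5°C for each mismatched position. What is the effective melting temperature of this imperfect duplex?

40°C

Primer base counts: A=5, T=7, G=5, C=4 → A+T=12, G+C=9
Perfect-match Tm = 2(12) + 4(9) = 24 + 36 = 60°C
Mismatches (positions where the bases are not complementary): 4 (at positions 3, 5, 11, 20)
Effective Tm = 60 − 4×5 = 60 − 20 = 40°C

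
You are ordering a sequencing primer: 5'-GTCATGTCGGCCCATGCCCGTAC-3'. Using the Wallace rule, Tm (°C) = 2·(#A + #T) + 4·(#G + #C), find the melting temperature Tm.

76°C

Base counts: G=6, C=9, A=3, T=5
AT pairs contribute 8, GC pairs contribute 15.
Tm = 2(8) + 4(15) = 16 + 60 = 76°C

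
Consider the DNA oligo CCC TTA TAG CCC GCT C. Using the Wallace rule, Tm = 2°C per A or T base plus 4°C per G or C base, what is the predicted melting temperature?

Scanning the sequence gives A=2, C=8, G=2, T=4.
AT pairs contribute 6, GC pairs contribute 10.
Tm = 2(6) + 4(10) = 12 + 40 = 52°C

52°C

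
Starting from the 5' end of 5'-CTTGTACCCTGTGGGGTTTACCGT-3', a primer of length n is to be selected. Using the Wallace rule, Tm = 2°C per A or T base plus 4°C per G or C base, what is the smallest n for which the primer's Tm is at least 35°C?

First 11 bases: CTTGTACCCTG → Tm = 34°C (< 35°C)
First 12 bases: CTTGTACCCTGT → Tm = 36°C (≥ 35°C)
Since every base adds ≥2°C, Tm only increases with n, so the threshold is first crossed at n = 12.

n = 12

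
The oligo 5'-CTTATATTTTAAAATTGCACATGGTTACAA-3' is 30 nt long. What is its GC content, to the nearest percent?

23%

Scanning the sequence gives T=12, C=4, G=3, A=11.
G+C = 3 + 4 = 7 out of 30 bases
%GC = 7/30 × 100 = 23.33% ≈ 23%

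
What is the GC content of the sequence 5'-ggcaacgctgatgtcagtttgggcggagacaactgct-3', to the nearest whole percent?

Counting bases: C=8, A=8, T=8, G=13
G+C = 13 + 8 = 21 out of 37 bases
%GC = 21/37 × 100 = 56.76% ≈ 57%

57%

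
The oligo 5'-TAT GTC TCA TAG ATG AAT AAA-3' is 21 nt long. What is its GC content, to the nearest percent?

24%

Counting bases: A=9, T=7, C=2, G=3
G+C = 3 + 2 = 5 out of 21 bases
%GC = 5/21 × 100 = 23.81% ≈ 24%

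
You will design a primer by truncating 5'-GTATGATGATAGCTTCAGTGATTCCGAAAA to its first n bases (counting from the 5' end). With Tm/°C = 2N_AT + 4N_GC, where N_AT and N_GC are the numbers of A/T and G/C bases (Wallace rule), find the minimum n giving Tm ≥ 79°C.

First 28 bases: GTATGATGATAGCTTCAGTGATTCCGAA → Tm = 78°C (< 79°C)
First 29 bases: GTATGATGATAGCTTCAGTGATTCCGAAA → Tm = 80°C (≥ 79°C)
Since every base adds ≥2°C, Tm only increases with n, so the threshold is first crossed at n = 29.

n = 29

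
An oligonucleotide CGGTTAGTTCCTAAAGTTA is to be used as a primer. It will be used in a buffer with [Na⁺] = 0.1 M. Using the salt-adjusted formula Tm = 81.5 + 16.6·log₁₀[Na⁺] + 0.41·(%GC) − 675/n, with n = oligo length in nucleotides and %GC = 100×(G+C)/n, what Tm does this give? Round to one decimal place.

44.5°C

Length n = 19. A=5, T=7, C=3, G=4
G+C = 7, so %GC = 7/19 × 100 = 36.842%
Salt term: 16.6 × (-1) = -16.6
GC term: 0.41 × 36.842 = 15.105; length term: −675/19 = −35.526
Tm = 81.5 + (-16.6) + 15.105 − 35.526 = 44.479 → 44.5°C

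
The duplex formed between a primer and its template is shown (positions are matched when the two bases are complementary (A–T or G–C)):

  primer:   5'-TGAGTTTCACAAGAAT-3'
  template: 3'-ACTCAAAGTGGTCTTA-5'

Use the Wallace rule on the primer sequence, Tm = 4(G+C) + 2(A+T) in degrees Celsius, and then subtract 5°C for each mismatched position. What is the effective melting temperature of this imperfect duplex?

Primer base counts: A=6, T=5, G=3, C=2 → A+T=11, G+C=5
Perfect-match Tm = 2(11) + 4(5) = 22 + 20 = 42°C
Mismatches (positions where the bases are not complementary): 1 (at position 11)
Effective Tm = 42 − 1×5 = 42 − 5 = 37°C

37°C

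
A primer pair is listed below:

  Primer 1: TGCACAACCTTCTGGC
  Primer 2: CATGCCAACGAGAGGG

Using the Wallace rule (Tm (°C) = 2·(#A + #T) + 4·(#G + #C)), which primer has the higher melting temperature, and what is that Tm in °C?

Primer 1: A+T=7, G+C=9 → Tm = 2(7)+4(9) = 50°C
Primer 2: A+T=6, G+C=10 → Tm = 2(6)+4(10) = 52°C
50°C vs 52°C → primer 2 is higher.

Primer 2, 52°C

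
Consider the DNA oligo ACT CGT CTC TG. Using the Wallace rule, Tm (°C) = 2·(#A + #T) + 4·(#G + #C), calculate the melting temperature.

Scanning the sequence gives G=2, A=1, T=4, C=4.
AT pairs contribute 5, GC pairs contribute 6.
Tm = 2×5 + 4×6 = 34°C

34°C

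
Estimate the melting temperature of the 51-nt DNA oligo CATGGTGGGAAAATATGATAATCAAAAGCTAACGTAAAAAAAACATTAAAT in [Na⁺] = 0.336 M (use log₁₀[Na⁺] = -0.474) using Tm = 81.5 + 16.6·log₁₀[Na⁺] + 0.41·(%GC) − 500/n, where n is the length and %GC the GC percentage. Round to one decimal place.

Length n = 51. Counting bases: C=5, A=27, G=8, T=11
G+C = 13, so %GC = 13/51 × 100 = 25.49%
Salt term: 16.6 × (-0.474) = -7.868
GC term: 0.41 × 25.49 = 10.451; length term: −500/51 = −9.804
Tm = 81.5 + (-7.868) + 10.451 − 9.804 = 74.279 → 74.3°C

74.3°C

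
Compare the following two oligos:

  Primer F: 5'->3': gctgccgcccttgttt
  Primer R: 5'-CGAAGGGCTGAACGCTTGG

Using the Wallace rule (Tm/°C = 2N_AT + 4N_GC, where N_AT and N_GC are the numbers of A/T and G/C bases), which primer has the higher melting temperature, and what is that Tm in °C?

Primer R, 62°C

Primer F: A+T=6, G+C=10 → Tm = 2(6)+4(10) = 52°C
Primer R: A+T=7, G+C=12 → Tm = 2(7)+4(12) = 62°C
52°C vs 62°C → primer R is higher.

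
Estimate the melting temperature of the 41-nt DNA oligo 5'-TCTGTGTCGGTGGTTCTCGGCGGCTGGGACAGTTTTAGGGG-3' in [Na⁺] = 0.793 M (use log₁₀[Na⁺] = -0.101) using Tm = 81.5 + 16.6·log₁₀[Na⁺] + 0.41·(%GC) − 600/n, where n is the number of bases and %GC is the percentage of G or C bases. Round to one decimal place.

90.2°C

Length n = 41. Scanning the sequence gives T=13, A=3, G=18, C=7.
G+C = 25, so %GC = 25/41 × 100 = 60.976%
Salt term: 16.6 × (-0.101) = -1.677
GC term: 0.41 × 60.976 = 25; length term: −600/41 = −14.634
Tm = 81.5 + (-1.677) + 25 − 14.634 = 90.189 → 90.2°C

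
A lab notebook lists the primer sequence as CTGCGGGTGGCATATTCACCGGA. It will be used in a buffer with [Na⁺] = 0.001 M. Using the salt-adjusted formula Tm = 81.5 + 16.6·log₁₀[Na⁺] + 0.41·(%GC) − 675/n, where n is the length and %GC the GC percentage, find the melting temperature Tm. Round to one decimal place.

Length n = 23. Base counts: C=6, A=4, G=8, T=5
G+C = 14, so %GC = 14/23 × 100 = 60.87%
Salt term: 16.6 × (-3) = -49.8
GC term: 0.41 × 60.87 = 24.957; length term: −675/23 = −29.348
Tm = 81.5 + (-49.8) + 24.957 − 29.348 = 27.309 → 27.3°C

27.3°C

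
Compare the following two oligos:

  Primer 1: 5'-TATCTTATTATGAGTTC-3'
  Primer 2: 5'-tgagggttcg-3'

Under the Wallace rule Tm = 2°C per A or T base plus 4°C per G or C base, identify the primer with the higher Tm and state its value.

Primer 1: A+T=13, G+C=4 → Tm = 2(13)+4(4) = 42°C
Primer 2: A+T=4, G+C=6 → Tm = 2(4)+4(6) = 32°C
42°C vs 32°C → primer 1 is higher.

Primer 1, 42°C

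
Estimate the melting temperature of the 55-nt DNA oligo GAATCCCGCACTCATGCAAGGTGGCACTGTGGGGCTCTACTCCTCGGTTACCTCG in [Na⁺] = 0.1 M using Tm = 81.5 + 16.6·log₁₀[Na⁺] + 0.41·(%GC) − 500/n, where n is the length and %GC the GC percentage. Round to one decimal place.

80.4°C

Length n = 55. Counting bases: C=18, A=9, G=15, T=13
G+C = 33, so %GC = 33/55 × 100 = 60%
Salt term: 16.6 × (-1) = -16.6
GC term: 0.41 × 60 = 24.6; length term: −500/55 = −9.091
Tm = 81.5 + (-16.6) + 24.6 − 9.091 = 80.409 → 80.4°C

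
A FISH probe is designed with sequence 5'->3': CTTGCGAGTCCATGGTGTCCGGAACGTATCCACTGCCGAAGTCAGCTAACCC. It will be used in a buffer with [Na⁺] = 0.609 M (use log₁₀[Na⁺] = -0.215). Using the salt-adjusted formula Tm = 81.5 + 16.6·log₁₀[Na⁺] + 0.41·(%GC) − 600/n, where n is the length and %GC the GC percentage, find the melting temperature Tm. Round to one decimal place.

90.0°C

Length n = 52. T=11, C=17, A=11, G=13
G+C = 30, so %GC = 30/52 × 100 = 57.692%
Salt term: 16.6 × (-0.215) = -3.569
GC term: 0.41 × 57.692 = 23.654; length term: −600/52 = −11.538
Tm = 81.5 + (-3.569) + 23.654 − 11.538 = 90.047 → 90.0°C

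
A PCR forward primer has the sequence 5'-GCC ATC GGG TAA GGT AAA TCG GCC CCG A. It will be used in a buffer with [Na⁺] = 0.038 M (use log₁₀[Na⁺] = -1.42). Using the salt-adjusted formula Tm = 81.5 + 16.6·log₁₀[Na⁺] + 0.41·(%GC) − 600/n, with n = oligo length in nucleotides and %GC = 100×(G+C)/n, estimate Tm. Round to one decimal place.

Length n = 28. Base counts: G=9, T=4, A=7, C=8
G+C = 17, so %GC = 17/28 × 100 = 60.714%
Salt term: 16.6 × (-1.42) = -23.572
GC term: 0.41 × 60.714 = 24.893; length term: −600/28 = −21.429
Tm = 81.5 + (-23.572) + 24.893 − 21.429 = 61.392 → 61.4°C

61.4°C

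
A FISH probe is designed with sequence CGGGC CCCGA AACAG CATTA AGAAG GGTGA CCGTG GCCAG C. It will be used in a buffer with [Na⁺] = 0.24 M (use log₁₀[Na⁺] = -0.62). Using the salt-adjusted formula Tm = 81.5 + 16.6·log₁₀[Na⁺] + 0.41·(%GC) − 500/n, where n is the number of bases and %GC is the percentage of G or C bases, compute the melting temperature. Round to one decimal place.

Length n = 41. Scanning the sequence gives G=14, C=12, T=4, A=11.
G+C = 26, so %GC = 26/41 × 100 = 63.415%
Salt term: 16.6 × (-0.62) = -10.292
GC term: 0.41 × 63.415 = 26; length term: −500/41 = −12.195
Tm = 81.5 + (-10.292) + 26 − 12.195 = 85.013 → 85.0°C

85.0°C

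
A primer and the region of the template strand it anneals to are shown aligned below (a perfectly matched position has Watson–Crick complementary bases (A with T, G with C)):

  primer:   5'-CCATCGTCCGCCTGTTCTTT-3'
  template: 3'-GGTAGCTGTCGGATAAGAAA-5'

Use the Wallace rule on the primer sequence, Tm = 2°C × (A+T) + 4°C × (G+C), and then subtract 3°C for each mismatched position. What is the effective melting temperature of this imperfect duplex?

Primer base counts: A=1, T=8, G=3, C=8 → A+T=9, G+C=11
Perfect-match Tm = 2(9) + 4(11) = 18 + 44 = 62°C
Mismatches (positions where the bases are not complementary): 3 (at positions 7, 9, 14)
Effective Tm = 62 − 3×3 = 62 − 9 = 53°C

53°C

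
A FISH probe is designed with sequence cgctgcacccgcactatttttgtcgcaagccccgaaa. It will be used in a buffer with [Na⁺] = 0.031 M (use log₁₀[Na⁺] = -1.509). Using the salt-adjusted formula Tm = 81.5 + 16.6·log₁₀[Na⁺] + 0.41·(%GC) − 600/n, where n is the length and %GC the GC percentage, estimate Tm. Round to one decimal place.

Length n = 37. Counting bases: G=7, T=8, A=8, C=14
G+C = 21, so %GC = 21/37 × 100 = 56.757%
Salt term: 16.6 × (-1.509) = -25.049
GC term: 0.41 × 56.757 = 23.27; length term: −600/37 = −16.216
Tm = 81.5 + (-25.049) + 23.27 − 16.216 = 63.505 → 63.5°C

63.5°C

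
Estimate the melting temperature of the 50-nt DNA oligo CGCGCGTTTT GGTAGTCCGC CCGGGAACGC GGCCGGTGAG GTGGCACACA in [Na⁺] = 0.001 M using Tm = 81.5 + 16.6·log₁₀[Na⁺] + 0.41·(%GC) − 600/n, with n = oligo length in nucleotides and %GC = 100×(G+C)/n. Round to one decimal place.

Length n = 50. Base counts: C=15, A=7, T=8, G=20
G+C = 35, so %GC = 35/50 × 100 = 70%
Salt term: 16.6 × (-3) = -49.8
GC term: 0.41 × 70 = 28.7; length term: −600/50 = −12
Tm = 81.5 + (-49.8) + 28.7 − 12 = 48.4 → 48.4°C

48.4°C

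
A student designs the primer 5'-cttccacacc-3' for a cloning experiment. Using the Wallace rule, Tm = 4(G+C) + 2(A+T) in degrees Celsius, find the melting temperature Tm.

Counting bases: A=2, T=2, C=6, G=0
A+T = 4, G+C = 6
Tm = 4·6 + 2·4 = 24 + 8 = 32°C

32°C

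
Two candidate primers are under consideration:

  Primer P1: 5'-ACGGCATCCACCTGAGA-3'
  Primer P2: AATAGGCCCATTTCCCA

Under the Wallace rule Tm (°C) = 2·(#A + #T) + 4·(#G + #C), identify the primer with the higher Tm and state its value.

Primer P1, 54°C

Primer P1: A+T=7, G+C=10 → Tm = 2(7)+4(10) = 54°C
Primer P2: A+T=9, G+C=8 → Tm = 2(9)+4(8) = 50°C
54°C vs 50°C → primer P1 is higher.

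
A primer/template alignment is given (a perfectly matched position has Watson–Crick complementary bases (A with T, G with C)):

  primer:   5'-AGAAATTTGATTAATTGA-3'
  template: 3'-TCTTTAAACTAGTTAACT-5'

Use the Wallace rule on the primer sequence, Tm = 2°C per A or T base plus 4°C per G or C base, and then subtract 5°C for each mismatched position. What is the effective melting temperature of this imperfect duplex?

Primer base counts: A=8, T=7, G=3, C=0 → A+T=15, G+C=3
Perfect-match Tm = 2(15) + 4(3) = 30 + 12 = 42°C
Mismatches (positions where the bases are not complementary): 1 (at position 12)
Effective Tm = 42 − 1×5 = 42 − 5 = 37°C

37°C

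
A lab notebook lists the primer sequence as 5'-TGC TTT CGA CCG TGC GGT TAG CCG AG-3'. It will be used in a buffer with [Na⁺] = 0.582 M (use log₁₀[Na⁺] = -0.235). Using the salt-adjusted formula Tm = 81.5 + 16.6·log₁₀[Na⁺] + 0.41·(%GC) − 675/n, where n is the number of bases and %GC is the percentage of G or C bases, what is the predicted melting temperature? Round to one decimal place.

76.9°C

Length n = 26. Scanning the sequence gives A=3, T=7, C=7, G=9.
G+C = 16, so %GC = 16/26 × 100 = 61.538%
Salt term: 16.6 × (-0.235) = -3.901
GC term: 0.41 × 61.538 = 25.231; length term: −675/26 = −25.962
Tm = 81.5 + (-3.901) + 25.231 − 25.962 = 76.868 → 76.9°C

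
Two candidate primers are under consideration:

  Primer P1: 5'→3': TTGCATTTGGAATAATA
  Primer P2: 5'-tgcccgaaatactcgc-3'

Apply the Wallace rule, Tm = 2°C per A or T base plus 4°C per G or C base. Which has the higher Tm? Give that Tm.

Primer P1: A+T=13, G+C=4 → Tm = 2(13)+4(4) = 42°C
Primer P2: A+T=7, G+C=9 → Tm = 2(7)+4(9) = 50°C
42°C vs 50°C → primer P2 is higher.

Primer P2, 50°C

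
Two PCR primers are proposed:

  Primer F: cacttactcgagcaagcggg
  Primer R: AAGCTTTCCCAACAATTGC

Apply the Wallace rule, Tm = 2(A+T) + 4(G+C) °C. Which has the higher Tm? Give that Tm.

Primer F: A+T=8, G+C=12 → Tm = 2(8)+4(12) = 64°C
Primer R: A+T=11, G+C=8 → Tm = 2(11)+4(8) = 54°C
64°C vs 54°C → primer F is higher.

Primer F, 64°C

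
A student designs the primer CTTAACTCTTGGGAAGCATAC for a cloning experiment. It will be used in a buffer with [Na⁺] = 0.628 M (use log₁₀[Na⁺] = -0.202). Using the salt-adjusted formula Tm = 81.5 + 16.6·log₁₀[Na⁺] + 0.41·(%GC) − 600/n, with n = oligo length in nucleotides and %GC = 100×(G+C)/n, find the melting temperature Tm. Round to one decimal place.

67.1°C

Length n = 21. Counting bases: T=6, G=4, A=6, C=5
G+C = 9, so %GC = 9/21 × 100 = 42.857%
Salt term: 16.6 × (-0.202) = -3.353
GC term: 0.41 × 42.857 = 17.571; length term: −600/21 = −28.571
Tm = 81.5 + (-3.353) + 17.571 − 28.571 = 67.147 → 67.1°C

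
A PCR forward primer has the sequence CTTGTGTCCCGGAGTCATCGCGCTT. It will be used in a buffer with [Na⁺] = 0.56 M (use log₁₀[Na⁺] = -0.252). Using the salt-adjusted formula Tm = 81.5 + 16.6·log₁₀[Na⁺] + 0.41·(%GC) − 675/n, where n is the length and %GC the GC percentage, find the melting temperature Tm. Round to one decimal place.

74.9°C

Length n = 25. G=7, C=8, A=2, T=8
G+C = 15, so %GC = 15/25 × 100 = 60%
Salt term: 16.6 × (-0.252) = -4.183
GC term: 0.41 × 60 = 24.6; length term: −675/25 = −27
Tm = 81.5 + (-4.183) + 24.6 − 27 = 74.917 → 74.9°C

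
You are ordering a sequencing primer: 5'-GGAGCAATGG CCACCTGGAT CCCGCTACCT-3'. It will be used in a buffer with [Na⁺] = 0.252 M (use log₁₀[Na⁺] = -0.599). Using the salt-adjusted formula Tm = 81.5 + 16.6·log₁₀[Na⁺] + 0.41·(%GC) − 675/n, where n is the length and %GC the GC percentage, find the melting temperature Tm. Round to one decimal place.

Length n = 30. C=11, T=5, G=8, A=6
G+C = 19, so %GC = 19/30 × 100 = 63.333%
Salt term: 16.6 × (-0.599) = -9.943
GC term: 0.41 × 63.333 = 25.967; length term: −675/30 = −22.5
Tm = 81.5 + (-9.943) + 25.967 − 22.5 = 75.024 → 75.0°C

75.0°C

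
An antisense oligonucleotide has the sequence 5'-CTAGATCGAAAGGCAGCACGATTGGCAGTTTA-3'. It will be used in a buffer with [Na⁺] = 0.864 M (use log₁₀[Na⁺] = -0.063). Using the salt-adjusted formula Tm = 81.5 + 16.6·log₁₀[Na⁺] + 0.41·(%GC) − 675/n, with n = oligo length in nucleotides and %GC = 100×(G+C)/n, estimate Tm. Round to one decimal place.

Length n = 32. A=10, T=7, C=6, G=9
G+C = 15, so %GC = 15/32 × 100 = 46.875%
Salt term: 16.6 × (-0.063) = -1.046
GC term: 0.41 × 46.875 = 19.219; length term: −675/32 = −21.094
Tm = 81.5 + (-1.046) + 19.219 − 21.094 = 78.579 → 78.6°C

78.6°C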